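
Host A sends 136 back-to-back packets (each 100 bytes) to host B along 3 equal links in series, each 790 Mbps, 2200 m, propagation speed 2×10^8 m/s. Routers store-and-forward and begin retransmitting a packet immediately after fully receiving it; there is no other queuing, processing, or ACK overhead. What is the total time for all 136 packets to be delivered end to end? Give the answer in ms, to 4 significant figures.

0.1727 ms

Per-hop transmission t_tx = L/R = 800/790000000 = 0.00101266 ms.
Per-hop propagation t_prop = 2200/200000000 = 0.011 ms.
Pipeline fill: first packet needs 3·t_tx to clear all hops; remaining 135 packets each add one t_tx.
Total = (3+136-1)·t_tx + 3·t_prop = 138·0.00101266 + 3·0.011 = 0.1727 ms.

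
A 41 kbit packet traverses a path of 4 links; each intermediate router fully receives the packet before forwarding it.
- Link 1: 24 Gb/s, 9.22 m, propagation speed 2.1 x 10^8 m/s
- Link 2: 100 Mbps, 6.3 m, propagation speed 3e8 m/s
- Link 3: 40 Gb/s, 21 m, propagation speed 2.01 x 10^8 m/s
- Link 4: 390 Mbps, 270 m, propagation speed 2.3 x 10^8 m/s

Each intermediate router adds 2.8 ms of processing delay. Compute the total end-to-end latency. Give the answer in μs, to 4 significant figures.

8919 μs

L = 41000 bits.
Transmission delays (L/R per hop): 1.70833, 410, 1.025, 105.128 μs; sum = 517.862 μs.
Propagation delays (d/s per hop): 0.0439048, 0.021, 0.104478, 1.17391 μs; sum = 1.3433 μs.
Processing at 3 router(s): 3 × 2.8 ms = 8400 μs.
End-to-end = 8919 μs.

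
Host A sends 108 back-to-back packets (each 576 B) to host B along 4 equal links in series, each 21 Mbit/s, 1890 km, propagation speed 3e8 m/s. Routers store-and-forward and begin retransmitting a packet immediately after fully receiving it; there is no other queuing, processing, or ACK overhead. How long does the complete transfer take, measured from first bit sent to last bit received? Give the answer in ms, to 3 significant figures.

Per-hop transmission t_tx = L/R = 4608/21000000 = 0.219429 ms.
Per-hop propagation t_prop = 1890000/300000000 = 6.3 ms.
Pipeline fill: first packet needs 4·t_tx to clear all hops; remaining 107 packets each add one t_tx.
Total = (4+108-1)·t_tx + 4·t_prop = 111·0.219429 + 4·6.3 = 49.6 ms.

49.6 ms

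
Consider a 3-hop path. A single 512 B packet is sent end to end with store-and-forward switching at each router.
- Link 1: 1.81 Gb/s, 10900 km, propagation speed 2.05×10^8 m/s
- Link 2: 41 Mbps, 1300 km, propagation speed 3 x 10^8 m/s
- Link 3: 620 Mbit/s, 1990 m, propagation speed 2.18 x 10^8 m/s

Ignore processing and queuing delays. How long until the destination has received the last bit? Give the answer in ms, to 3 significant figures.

L = 512 × 8 = 4096 bits.
Transmission delays (L/R per hop): 0.00226298, 0.0999024, 0.00660645 ms; sum = 0.108772 ms.
Propagation delays (d/s per hop): 53.1707, 4.33333, 0.00912844 ms; sum = 57.5132 ms.
End-to-end = 57.6 ms.

57.6 ms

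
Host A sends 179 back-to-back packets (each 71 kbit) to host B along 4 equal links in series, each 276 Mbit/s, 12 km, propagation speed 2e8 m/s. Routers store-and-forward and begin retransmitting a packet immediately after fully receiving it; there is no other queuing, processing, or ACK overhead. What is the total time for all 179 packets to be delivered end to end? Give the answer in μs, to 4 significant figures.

Per-hop transmission t_tx = L/R = 71000/276000000 = 257.246 μs.
Per-hop propagation t_prop = 12000/200000000 = 60 μs.
Pipeline fill: first packet needs 4·t_tx to clear all hops; remaining 178 packets each add one t_tx.
Total = (4+179-1)·t_tx + 4·t_prop = 182·257.246 + 4·60 = 47060 μs.

47060 μs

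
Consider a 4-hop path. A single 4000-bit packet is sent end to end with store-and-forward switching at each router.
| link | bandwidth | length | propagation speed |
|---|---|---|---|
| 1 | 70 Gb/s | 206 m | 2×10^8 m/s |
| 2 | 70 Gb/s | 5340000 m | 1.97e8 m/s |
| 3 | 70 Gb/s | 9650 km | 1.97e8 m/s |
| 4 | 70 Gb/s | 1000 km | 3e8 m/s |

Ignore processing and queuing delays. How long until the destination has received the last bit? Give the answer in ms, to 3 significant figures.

Transmission delay per hop = L/R = 4000/70000000000 = 5.71429e-05 ms; 4 hops → 0.000228571 ms.
Propagation delays (d/s per hop): 0.00103, 27.1066, 48.9848, 3.33333 ms; sum = 79.4257 ms.
End-to-end = 79.4 ms.

79.4 ms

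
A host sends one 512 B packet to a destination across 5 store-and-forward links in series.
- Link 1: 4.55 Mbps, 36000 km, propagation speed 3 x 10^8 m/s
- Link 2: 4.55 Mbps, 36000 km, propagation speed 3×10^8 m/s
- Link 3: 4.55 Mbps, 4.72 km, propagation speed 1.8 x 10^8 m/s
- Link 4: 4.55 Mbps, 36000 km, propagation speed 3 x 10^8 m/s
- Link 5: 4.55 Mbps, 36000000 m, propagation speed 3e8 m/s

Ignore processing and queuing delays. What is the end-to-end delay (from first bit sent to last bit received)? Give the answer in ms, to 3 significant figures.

L = 512 × 8 = 4096 bits.
Transmission delay per hop = L/R = 4096/4550000 = 0.90022 ms; 5 hops → 4.5011 ms.
Propagation delays (d/s per hop): 120, 120, 0.0262222, 120, 120 ms; sum = 480.026 ms.
End-to-end = 485 ms.

485 ms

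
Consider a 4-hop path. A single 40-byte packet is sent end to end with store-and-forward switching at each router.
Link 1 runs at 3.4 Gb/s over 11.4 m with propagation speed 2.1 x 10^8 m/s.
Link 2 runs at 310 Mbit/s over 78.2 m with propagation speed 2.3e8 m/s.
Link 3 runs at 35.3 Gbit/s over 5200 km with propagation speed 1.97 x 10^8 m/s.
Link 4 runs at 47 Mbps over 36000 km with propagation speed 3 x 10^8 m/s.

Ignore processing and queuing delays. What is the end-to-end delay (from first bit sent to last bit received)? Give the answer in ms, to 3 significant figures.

L = 40 × 8 = 320 bits.
Transmission delays (L/R per hop): 9.41176e-05, 0.00103226, 9.06516e-06, 0.00680851 ms; sum = 0.00794395 ms.
Propagation delays (d/s per hop): 5.42857e-05, 0.00034, 26.3959, 120 ms; sum = 146.396 ms.
End-to-end = 146 ms.

146 ms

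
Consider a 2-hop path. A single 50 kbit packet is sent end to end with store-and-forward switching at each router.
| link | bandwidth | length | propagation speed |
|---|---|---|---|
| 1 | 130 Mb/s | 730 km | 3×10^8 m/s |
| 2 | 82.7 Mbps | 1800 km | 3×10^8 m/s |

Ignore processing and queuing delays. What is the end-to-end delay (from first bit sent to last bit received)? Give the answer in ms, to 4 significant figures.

L = 50000 bits.
Transmission delays (L/R per hop): 0.384615, 0.604595 ms; sum = 0.98921 ms.
Propagation delays (d/s per hop): 2.43333, 6 ms; sum = 8.43333 ms.
End-to-end = 9.423 ms.

9.423 ms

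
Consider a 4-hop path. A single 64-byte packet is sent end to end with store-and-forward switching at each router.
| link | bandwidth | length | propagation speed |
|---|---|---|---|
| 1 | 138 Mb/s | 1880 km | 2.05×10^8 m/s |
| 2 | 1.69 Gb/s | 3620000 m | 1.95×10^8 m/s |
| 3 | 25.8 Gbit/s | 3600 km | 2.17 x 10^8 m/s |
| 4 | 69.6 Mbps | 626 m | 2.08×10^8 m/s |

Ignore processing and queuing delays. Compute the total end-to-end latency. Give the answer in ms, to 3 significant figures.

L = 64 × 8 = 512 bits.
Transmission delays (L/R per hop): 0.00371014, 0.000302959, 1.9845e-05, 0.00735632 ms; sum = 0.0113893 ms.
Propagation delays (d/s per hop): 9.17073, 18.5641, 16.5899, 0.00300962 ms; sum = 44.3277 ms.
End-to-end = 44.3 ms.

44.3 ms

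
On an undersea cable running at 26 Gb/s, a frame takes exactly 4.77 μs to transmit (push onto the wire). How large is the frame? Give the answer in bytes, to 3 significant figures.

L = R × t_tx = 26000000000 b/s × 4.77e-06 s = 124020 bits.
In bytes: 124020 / 8 = 15500 bytes.

15500 bytes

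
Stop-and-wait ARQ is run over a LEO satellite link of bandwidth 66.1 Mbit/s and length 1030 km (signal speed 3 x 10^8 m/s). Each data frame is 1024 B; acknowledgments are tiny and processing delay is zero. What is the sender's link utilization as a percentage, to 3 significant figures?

t_tx = L/R = 8192/6.61e+07 = 0.000123933 s.
t_prop = 1030000/300000000 = 0.00343333 s; RTT = 0.00686667 s.
Cycle = t_tx + RTT = 0.0069906 s.
Utilization = t_tx / cycle = 0.000123933/0.0069906 = 1.77 %.

1.77 %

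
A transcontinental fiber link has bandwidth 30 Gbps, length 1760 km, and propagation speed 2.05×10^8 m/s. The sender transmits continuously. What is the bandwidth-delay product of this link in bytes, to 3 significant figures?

32200000 bytes

Propagation delay = 1760000 / 2.05e+08 = 0.00858537 s.
BDP = R × t_prop = 30000000000 × 0.00858537 = 257561000 bits.
In bytes: 257561000/8 = 32200000 bytes.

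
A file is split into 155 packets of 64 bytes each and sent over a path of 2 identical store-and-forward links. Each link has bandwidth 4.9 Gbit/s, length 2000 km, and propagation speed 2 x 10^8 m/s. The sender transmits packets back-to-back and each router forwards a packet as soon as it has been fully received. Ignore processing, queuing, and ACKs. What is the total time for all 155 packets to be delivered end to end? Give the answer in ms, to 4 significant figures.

20.02 ms

Per-hop transmission t_tx = L/R = 512/4900000000 = 0.00010449 ms.
Per-hop propagation t_prop = 2000000/200000000 = 10 ms.
Pipeline fill: first packet needs 2·t_tx to clear all hops; remaining 154 packets each add one t_tx.
Total = (2+155-1)·t_tx + 2·t_prop = 156·0.00010449 + 2·10 = 20.02 ms.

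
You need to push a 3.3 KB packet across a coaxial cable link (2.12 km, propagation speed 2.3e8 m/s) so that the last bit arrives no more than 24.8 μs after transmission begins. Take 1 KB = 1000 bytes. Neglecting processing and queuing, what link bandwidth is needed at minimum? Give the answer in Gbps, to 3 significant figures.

1.69 Gbps

L = 26400 bits.
Propagation delay = 2120 / 2.3e+08 = 9.21739 μs.
Transmission budget = 24.8 − 9.21739 = 15.5826 μs.
R ≥ L / t_tx = 26400 bits / 1.55826e-05 s = 1.69 Gbps.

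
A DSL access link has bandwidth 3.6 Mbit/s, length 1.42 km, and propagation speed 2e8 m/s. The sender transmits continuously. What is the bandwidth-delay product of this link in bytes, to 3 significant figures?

Propagation delay = 1420 / 200000000 = 7.1e-06 s.
BDP = R × t_prop = 3600000 × 7.1e-06 = 25.56 bits.
In bytes: 25.56/8 = 3.20 bytes.

3.20 bytes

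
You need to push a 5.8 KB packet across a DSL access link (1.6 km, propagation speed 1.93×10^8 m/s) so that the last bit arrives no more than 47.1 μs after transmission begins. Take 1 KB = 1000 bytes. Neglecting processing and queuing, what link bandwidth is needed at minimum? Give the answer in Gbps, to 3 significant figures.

L = 46400 bits.
Propagation delay = 1600 / 193000000 = 8.29016 μs.
Transmission budget = 47.1 − 8.29016 = 38.8098 μs.
R ≥ L / t_tx = 46400 bits / 3.88098e-05 s = 1.20 Gbps.

1.20 Gbps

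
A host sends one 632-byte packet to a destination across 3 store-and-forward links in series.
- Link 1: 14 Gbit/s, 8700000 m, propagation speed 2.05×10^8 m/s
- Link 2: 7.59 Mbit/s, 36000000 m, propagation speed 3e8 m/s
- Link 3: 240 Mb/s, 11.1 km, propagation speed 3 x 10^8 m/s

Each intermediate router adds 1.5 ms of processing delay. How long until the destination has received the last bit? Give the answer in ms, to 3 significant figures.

L = 632 × 8 = 5056 bits.
Transmission delays (L/R per hop): 0.000361143, 0.66614, 0.0210667 ms; sum = 0.687567 ms.
Propagation delays (d/s per hop): 42.439, 120, 0.037 ms; sum = 162.476 ms.
Processing at 2 router(s): 2 × 1.5 ms = 3 ms.
End-to-end = 166 ms.

166 ms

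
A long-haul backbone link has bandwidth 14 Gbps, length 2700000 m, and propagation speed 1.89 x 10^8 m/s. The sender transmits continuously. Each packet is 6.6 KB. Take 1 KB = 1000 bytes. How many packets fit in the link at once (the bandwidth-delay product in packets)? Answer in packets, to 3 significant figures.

3790 packets

Propagation delay = 2700000 / 189000000 = 0.0142857 s.
BDP = R × t_prop = 14000000000 × 0.0142857 = 200000000 bits.
In packets of 52800 bits: 3790 packets.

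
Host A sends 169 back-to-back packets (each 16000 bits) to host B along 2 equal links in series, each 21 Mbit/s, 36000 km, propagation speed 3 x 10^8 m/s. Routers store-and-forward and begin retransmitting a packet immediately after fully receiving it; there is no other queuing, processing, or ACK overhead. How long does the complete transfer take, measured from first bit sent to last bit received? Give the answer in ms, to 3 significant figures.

370 ms

Per-hop transmission t_tx = L/R = 16000/21000000 = 0.761905 ms.
Per-hop propagation t_prop = 36000000/300000000 = 120 ms.
Pipeline fill: first packet needs 2·t_tx to clear all hops; remaining 168 packets each add one t_tx.
Total = (2+169-1)·t_tx + 2·t_prop = 170·0.761905 + 2·120 = 370 ms.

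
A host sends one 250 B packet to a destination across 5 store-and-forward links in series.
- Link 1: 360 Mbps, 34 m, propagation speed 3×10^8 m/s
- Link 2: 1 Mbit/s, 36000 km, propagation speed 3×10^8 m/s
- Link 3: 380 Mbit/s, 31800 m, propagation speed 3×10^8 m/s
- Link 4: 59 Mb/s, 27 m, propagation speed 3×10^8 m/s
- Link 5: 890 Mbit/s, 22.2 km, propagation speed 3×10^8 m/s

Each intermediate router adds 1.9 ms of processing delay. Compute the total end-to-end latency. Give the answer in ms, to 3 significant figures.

L = 250 × 8 = 2000 bits.
Transmission delays (L/R per hop): 0.00555556, 2, 0.00526316, 0.0338983, 0.00224719 ms; sum = 2.04696 ms.
Propagation delays (d/s per hop): 0.000113333, 120, 0.106, 9e-05, 0.074 ms; sum = 120.18 ms.
Processing at 4 router(s): 4 × 1.9 ms = 7.6 ms.
End-to-end = 130 ms.

130 ms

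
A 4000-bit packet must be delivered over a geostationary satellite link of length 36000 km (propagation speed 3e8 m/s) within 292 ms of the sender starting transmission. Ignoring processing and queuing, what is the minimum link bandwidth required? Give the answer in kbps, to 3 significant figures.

23.3 kbps

Propagation delay = 36000000 / 300000000 = 120 ms.
Transmission budget = 292 − 120 = 172 ms.
R ≥ L / t_tx = 4000 bits / 0.172 s = 23.3 kbps.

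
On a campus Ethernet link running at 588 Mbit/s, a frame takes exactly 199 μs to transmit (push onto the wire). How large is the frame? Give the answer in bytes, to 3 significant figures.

14600 bytes

L = R × t_tx = 588000000 b/s × 0.000199 s = 117012 bits.
In bytes: 117012 / 8 = 14600 bytes.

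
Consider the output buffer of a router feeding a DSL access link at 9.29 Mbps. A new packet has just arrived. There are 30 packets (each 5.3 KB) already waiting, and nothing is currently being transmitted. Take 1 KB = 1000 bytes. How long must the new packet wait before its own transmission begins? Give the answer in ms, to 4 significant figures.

136.9 ms

Each queued packet: L/R = 42400/9290000 = 4.56405 ms.
30 queued → 136.921 ms.
Queuing delay = 136.9 ms.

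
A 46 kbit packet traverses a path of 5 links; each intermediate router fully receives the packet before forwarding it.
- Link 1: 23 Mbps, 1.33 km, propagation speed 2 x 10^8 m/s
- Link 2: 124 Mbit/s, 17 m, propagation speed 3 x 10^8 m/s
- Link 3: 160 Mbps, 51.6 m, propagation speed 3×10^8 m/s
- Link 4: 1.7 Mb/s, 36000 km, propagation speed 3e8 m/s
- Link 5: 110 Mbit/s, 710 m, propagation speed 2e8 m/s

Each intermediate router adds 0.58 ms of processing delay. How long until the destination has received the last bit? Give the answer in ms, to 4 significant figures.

L = 46000 bits.
Transmission delays (L/R per hop): 2, 0.370968, 0.2875, 27.0588, 0.418182 ms; sum = 30.1355 ms.
Propagation delays (d/s per hop): 0.00665, 5.66667e-05, 0.000172, 120, 0.00355 ms; sum = 120.01 ms.
Processing at 4 router(s): 4 × 0.58 ms = 2.32 ms.
End-to-end = 152.5 ms.

152.5 ms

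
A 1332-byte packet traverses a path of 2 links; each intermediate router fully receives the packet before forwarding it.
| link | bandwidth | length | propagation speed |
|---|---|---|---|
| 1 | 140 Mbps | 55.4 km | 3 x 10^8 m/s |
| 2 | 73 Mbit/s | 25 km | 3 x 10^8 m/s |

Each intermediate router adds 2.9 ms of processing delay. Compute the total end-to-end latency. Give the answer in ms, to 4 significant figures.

3.390 ms

L = 1332 × 8 = 10656 bits.
Transmission delays (L/R per hop): 0.0761143, 0.145973 ms; sum = 0.222087 ms.
Propagation delays (d/s per hop): 0.184667, 0.0833333 ms; sum = 0.268 ms.
Processing at 1 router(s): 1 × 2.9 ms = 2.9 ms.
End-to-end = 3.390 ms.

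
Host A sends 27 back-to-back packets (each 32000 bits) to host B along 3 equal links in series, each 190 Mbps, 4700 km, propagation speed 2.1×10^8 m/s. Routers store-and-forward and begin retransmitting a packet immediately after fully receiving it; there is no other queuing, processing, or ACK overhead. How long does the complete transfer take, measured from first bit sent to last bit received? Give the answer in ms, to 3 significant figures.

Per-hop transmission t_tx = L/R = 32000/190000000 = 0.168421 ms.
Per-hop propagation t_prop = 4700000/210000000 = 22.381 ms.
Pipeline fill: first packet needs 3·t_tx to clear all hops; remaining 26 packets each add one t_tx.
Total = (3+27-1)·t_tx + 3·t_prop = 29·0.168421 + 3·22.381 = 72.0 ms.

72.0 ms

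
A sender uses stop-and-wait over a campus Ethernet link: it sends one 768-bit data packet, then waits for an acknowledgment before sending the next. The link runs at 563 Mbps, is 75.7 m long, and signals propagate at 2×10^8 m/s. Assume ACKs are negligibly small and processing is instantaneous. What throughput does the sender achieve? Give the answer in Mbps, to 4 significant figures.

362.1 Mbps

t_tx = L/R = 768/563000000 = 1.36412e-06 s.
t_prop = 75.7/200000000 = 3.785e-07 s; RTT = 7.57e-07 s.
Cycle = t_tx + RTT = 2.12112e-06 s.
Throughput = L / cycle = 768 / 2.12112e-06 = 362.1 Mbps.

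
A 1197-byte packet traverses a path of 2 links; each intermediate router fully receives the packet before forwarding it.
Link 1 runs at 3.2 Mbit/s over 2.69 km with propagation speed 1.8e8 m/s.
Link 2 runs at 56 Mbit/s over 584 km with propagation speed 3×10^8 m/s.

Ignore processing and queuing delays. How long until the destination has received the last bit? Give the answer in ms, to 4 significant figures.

5.125 ms

L = 1197 × 8 = 9576 bits.
Transmission delays (L/R per hop): 2.9925, 0.171 ms; sum = 3.1635 ms.
Propagation delays (d/s per hop): 0.0149444, 1.94667 ms; sum = 1.96161 ms.
End-to-end = 5.125 ms.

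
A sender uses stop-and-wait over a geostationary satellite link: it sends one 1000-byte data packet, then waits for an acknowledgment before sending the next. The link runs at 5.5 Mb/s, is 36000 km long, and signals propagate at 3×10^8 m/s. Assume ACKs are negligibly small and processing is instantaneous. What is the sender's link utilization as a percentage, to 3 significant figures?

0.602 %

t_tx = L/R = 8000/5500000 = 0.00145455 s.
t_prop = 36000000/300000000 = 0.12 s; RTT = 0.24 s.
Cycle = t_tx + RTT = 0.241455 s.
Utilization = t_tx / cycle = 0.00145455/0.241455 = 0.602 %.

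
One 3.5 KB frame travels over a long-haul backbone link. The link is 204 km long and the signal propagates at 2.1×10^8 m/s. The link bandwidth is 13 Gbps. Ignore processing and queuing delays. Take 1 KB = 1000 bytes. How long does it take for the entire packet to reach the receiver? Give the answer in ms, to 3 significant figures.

0.974 ms

L = 28000 bits.
Transmission delay = L/R = 28000 / 13000000000 = 0.00215385 ms.
Propagation delay = d/s = 204000 m / 210000000 m/s = 0.971429 ms.
Total = 0.974 ms.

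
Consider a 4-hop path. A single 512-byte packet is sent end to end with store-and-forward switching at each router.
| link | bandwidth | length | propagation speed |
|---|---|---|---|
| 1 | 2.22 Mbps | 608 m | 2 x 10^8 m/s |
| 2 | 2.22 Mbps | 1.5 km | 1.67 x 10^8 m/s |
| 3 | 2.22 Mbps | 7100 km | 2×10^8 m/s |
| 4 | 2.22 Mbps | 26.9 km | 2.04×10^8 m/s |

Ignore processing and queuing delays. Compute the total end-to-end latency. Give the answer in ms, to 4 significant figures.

L = 512 × 8 = 4096 bits.
Transmission delay per hop = L/R = 4096/2220000 = 1.84505 ms; 4 hops → 7.38018 ms.
Propagation delays (d/s per hop): 0.00304, 0.00898204, 35.5, 0.131863 ms; sum = 35.6439 ms.
End-to-end = 43.02 ms.

43.02 ms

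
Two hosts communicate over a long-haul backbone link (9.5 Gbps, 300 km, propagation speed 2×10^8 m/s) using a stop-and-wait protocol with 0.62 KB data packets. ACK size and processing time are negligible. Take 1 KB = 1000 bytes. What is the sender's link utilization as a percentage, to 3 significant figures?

t_tx = L/R = 4960/9500000000 = 5.22105e-07 s.
t_prop = 300000/200000000 = 0.0015 s; RTT = 0.003 s.
Cycle = t_tx + RTT = 0.00300052 s.
Utilization = t_tx / cycle = 5.22105e-07/0.00300052 = 0.0174 %.

0.0174 %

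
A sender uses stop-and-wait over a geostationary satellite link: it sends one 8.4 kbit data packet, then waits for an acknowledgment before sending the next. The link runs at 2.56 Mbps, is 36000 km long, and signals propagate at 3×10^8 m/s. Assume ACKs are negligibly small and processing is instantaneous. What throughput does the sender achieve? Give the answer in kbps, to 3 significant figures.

34.5 kbps

t_tx = L/R = 8400/2560000 = 0.00328125 s.
t_prop = 36000000/300000000 = 0.12 s; RTT = 0.24 s.
Cycle = t_tx + RTT = 0.243281 s.
Throughput = L / cycle = 8400 / 0.243281 = 34.5 kbps.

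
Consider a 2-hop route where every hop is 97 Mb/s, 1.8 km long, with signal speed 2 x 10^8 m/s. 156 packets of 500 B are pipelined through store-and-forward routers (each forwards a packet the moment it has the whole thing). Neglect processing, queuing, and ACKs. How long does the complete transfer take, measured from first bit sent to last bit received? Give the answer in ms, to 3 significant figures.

6.49 ms

Per-hop transmission t_tx = L/R = 4000/97000000 = 0.0412371 ms.
Per-hop propagation t_prop = 1800/200000000 = 0.009 ms.
Pipeline fill: first packet needs 2·t_tx to clear all hops; remaining 155 packets each add one t_tx.
Total = (2+156-1)·t_tx + 2·t_prop = 157·0.0412371 + 2·0.009 = 6.49 ms.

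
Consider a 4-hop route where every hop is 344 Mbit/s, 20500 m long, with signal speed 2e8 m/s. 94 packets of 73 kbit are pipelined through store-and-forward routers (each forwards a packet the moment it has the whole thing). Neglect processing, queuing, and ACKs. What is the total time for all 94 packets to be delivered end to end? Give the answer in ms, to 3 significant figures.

Per-hop transmission t_tx = L/R = 73000/344000000 = 0.212209 ms.
Per-hop propagation t_prop = 20500/200000000 = 0.1025 ms.
Pipeline fill: first packet needs 4·t_tx to clear all hops; remaining 93 packets each add one t_tx.
Total = (4+94-1)·t_tx + 4·t_prop = 97·0.212209 + 4·0.1025 = 21.0 ms.

21.0 ms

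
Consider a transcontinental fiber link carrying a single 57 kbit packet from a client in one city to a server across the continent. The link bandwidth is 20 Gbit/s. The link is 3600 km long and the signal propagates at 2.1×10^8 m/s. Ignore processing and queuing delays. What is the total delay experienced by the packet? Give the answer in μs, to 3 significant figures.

17100 μs

L = 57000 bits.
Transmission delay = L/R = 57000 / 20000000000 = 2.85 μs.
Propagation delay = d/s = 3600000 m / 210000000 m/s = 17142.9 μs.
Total = 17100 μs.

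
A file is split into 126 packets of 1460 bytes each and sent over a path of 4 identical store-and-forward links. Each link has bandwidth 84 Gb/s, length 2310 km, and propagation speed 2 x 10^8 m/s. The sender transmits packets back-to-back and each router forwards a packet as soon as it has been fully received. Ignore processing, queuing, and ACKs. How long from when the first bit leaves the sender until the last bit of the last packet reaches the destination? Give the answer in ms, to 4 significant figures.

46.22 ms

Per-hop transmission t_tx = L/R = 11680/84000000000 = 0.000139048 ms.
Per-hop propagation t_prop = 2310000/200000000 = 11.55 ms.
Pipeline fill: first packet needs 4·t_tx to clear all hops; remaining 125 packets each add one t_tx.
Total = (4+126-1)·t_tx + 4·t_prop = 129·0.000139048 + 4·11.55 = 46.22 ms.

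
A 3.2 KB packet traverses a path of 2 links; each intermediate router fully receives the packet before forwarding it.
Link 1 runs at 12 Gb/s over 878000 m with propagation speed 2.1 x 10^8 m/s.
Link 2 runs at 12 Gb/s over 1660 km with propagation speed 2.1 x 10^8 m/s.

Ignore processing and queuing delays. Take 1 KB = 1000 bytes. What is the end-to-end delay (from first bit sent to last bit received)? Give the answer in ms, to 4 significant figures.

L = 25600 bits.
Transmission delay per hop = L/R = 25600/12000000000 = 0.00213333 ms; 2 hops → 0.00426667 ms.
Propagation delays (d/s per hop): 4.18095, 7.90476 ms; sum = 12.0857 ms.
End-to-end = 12.09 ms.

12.09 ms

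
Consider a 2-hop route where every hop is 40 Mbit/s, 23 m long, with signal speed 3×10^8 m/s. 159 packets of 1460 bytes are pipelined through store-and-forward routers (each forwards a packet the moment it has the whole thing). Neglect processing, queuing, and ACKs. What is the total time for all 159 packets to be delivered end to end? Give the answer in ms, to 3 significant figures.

Per-hop transmission t_tx = L/R = 11680/40000000 = 0.292 ms.
Per-hop propagation t_prop = 23/300000000 = 7.66667e-05 ms.
Pipeline fill: first packet needs 2·t_tx to clear all hops; remaining 158 packets each add one t_tx.
Total = (2+159-1)·t_tx + 2·t_prop = 160·0.292 + 2·7.66667e-05 = 46.7 ms.

46.7 ms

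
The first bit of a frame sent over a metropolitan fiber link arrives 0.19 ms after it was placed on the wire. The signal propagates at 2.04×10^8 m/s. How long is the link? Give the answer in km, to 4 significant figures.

d = s × t_prop = 204000000 × 0.00019 = 38.76 km.

38.76 km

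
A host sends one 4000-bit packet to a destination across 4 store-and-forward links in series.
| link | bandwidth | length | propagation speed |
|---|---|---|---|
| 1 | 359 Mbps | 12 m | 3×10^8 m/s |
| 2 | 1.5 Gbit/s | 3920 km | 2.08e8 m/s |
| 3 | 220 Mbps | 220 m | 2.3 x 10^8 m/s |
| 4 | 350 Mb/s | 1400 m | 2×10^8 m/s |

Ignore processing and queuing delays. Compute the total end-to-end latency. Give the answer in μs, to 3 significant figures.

18900 μs

Transmission delays (L/R per hop): 11.1421, 2.66667, 18.1818, 11.4286 μs; sum = 43.4191 μs.
Propagation delays (d/s per hop): 0.04, 18846.2, 0.956522, 7 μs; sum = 18854.2 μs.
End-to-end = 18900 μs.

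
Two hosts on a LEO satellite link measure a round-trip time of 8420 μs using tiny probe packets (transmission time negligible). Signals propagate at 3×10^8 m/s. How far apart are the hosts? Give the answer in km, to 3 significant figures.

1260 km

One-way propagation = RTT/2 = 4210 μs.
d = s × t = 300000000 × 0.00421 = 1260 km.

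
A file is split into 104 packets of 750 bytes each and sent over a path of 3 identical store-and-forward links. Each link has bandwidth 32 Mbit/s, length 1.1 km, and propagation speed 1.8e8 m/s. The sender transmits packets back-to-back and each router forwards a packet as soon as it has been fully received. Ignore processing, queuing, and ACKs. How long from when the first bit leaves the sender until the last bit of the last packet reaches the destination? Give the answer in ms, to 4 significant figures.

Per-hop transmission t_tx = L/R = 6000/32000000 = 0.1875 ms.
Per-hop propagation t_prop = 1100/180000000 = 0.00611111 ms.
Pipeline fill: first packet needs 3·t_tx to clear all hops; remaining 103 packets each add one t_tx.
Total = (3+104-1)·t_tx + 3·t_prop = 106·0.1875 + 3·0.00611111 = 19.89 ms.

19.89 ms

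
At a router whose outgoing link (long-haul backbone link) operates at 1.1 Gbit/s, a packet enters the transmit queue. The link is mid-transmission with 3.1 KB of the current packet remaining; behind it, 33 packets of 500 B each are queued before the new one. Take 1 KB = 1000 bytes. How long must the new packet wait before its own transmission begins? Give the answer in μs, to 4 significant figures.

Each queued packet: L/R = 4000/1100000000 = 3.63636 μs.
33 queued → 120 μs.
Plus remaining 24800 bits of current packet: 22.5455 μs.
Queuing delay = 142.5 μs.

142.5 μs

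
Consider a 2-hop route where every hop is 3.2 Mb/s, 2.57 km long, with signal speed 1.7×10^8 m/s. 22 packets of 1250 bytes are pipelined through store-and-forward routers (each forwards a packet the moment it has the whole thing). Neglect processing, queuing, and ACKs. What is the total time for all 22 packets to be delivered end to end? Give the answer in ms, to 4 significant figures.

71.91 ms

Per-hop transmission t_tx = L/R = 10000/3200000 = 3.125 ms.
Per-hop propagation t_prop = 2570/170000000 = 0.0151176 ms.
Pipeline fill: first packet needs 2·t_tx to clear all hops; remaining 21 packets each add one t_tx.
Total = (2+22-1)·t_tx + 2·t_prop = 23·3.125 + 2·0.0151176 = 71.91 ms.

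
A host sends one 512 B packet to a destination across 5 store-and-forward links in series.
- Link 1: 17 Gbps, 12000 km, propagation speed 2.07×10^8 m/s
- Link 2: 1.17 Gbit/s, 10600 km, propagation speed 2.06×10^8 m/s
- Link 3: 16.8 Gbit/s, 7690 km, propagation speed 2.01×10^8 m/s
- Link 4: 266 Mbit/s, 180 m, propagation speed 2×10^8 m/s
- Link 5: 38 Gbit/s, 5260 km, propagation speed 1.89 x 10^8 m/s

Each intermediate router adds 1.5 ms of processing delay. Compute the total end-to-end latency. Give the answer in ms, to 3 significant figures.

182 ms

L = 512 × 8 = 4096 bits.
Transmission delays (L/R per hop): 0.000240941, 0.00350085, 0.00024381, 0.0153985, 0.000107789 ms; sum = 0.0194919 ms.
Propagation delays (d/s per hop): 57.971, 51.4563, 38.2587, 0.0009, 27.8307 ms; sum = 175.518 ms.
Processing at 4 router(s): 4 × 1.5 ms = 6 ms.
End-to-end = 182 ms.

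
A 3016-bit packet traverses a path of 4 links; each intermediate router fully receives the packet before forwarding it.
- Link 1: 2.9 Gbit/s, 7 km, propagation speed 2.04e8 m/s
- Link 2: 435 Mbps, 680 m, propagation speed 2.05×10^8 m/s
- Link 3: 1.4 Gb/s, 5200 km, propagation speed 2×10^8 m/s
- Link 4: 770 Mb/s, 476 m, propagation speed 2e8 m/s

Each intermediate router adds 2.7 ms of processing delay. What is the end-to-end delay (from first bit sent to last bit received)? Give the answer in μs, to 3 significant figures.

Transmission delays (L/R per hop): 1.04, 6.93333, 2.15429, 3.91688 μs; sum = 14.0445 μs.
Propagation delays (d/s per hop): 34.3137, 3.31707, 26000, 2.38 μs; sum = 26040 μs.
Processing at 3 router(s): 3 × 2.7 ms = 8100 μs.
End-to-end = 34200 μs.

34200 μs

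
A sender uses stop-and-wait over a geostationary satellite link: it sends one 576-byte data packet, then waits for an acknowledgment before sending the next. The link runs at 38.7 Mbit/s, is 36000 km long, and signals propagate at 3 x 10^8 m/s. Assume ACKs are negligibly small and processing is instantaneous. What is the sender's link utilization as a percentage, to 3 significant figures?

0.0496 %

t_tx = L/R = 4608/38700000 = 0.00011907 s.
t_prop = 36000000/300000000 = 0.12 s; RTT = 0.24 s.
Cycle = t_tx + RTT = 0.240119 s.
Utilization = t_tx / cycle = 0.00011907/0.240119 = 0.0496 %.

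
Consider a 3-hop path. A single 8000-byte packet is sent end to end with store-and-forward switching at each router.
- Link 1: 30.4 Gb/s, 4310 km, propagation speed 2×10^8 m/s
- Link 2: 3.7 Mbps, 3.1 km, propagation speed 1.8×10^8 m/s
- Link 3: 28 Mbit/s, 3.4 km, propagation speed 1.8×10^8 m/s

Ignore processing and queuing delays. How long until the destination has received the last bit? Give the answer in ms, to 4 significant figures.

41.17 ms

L = 8000 × 8 = 64000 bits.
Transmission delays (L/R per hop): 0.00210526, 17.2973, 2.28571 ms; sum = 19.5851 ms.
Propagation delays (d/s per hop): 21.55, 0.0172222, 0.0188889 ms; sum = 21.5861 ms.
End-to-end = 41.17 ms.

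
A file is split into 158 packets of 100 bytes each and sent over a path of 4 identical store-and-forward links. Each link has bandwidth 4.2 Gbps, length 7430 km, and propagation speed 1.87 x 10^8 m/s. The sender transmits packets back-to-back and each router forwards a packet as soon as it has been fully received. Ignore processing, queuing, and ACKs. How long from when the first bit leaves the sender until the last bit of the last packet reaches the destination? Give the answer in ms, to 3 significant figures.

Per-hop transmission t_tx = L/R = 800/4200000000 = 0.000190476 ms.
Per-hop propagation t_prop = 7430000/187000000 = 39.7326 ms.
Pipeline fill: first packet needs 4·t_tx to clear all hops; remaining 157 packets each add one t_tx.
Total = (4+158-1)·t_tx + 4·t_prop = 161·0.000190476 + 4·39.7326 = 159 ms.

159 ms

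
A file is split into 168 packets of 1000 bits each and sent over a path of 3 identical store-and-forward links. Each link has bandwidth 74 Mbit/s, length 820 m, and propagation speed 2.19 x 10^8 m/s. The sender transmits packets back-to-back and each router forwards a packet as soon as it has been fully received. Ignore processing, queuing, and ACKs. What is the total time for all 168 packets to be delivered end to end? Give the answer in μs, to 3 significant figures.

2310 μs

Per-hop transmission t_tx = L/R = 1000/74000000 = 13.5135 μs.
Per-hop propagation t_prop = 820/219000000 = 3.74429 μs.
Pipeline fill: first packet needs 3·t_tx to clear all hops; remaining 167 packets each add one t_tx.
Total = (3+168-1)·t_tx + 3·t_prop = 170·13.5135 + 3·3.74429 = 2310 μs.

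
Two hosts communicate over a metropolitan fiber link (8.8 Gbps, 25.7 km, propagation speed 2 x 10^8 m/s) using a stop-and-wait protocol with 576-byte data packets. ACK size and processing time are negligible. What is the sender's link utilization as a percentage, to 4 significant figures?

t_tx = L/R = 4608/8800000000 = 5.23636e-07 s.
t_prop = 25700/200000000 = 0.0001285 s; RTT = 0.000257 s.
Cycle = t_tx + RTT = 0.000257524 s.
Utilization = t_tx / cycle = 5.23636e-07/0.000257524 = 0.2033 %.

0.2033 %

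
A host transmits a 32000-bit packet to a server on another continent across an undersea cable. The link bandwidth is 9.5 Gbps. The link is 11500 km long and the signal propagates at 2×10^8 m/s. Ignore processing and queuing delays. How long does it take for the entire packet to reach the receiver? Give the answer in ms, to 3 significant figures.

57.5 ms

Transmission delay = L/R = 32000 / 9500000000 = 0.00336842 ms.
Propagation delay = d/s = 11500000 m / 200000000 m/s = 57.5 ms.
Total = 57.5 ms.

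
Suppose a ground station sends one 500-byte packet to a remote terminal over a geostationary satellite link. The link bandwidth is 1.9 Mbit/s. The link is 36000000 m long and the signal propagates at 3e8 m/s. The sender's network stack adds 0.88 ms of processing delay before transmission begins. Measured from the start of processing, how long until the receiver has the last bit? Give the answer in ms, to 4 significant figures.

L = 500 × 8 = 4000 bits.
Transmission delay = L/R = 4000 / 1900000 = 2.10526 ms.
Propagation delay = d/s = 36000000 m / 300000000 m/s = 120 ms.
Plus processing delay 0.88 ms = 0.88 ms.
Total = 123.0 ms.

123.0 ms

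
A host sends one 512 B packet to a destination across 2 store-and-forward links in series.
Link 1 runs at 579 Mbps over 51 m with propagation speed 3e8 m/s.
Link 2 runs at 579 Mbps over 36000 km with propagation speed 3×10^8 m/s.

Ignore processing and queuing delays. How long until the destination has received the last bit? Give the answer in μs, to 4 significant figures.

120000 μs

L = 512 × 8 = 4096 bits.
Transmission delay per hop = L/R = 4096/579000000 = 7.07427 μs; 2 hops → 14.1485 μs.
Propagation delays (d/s per hop): 0.17, 120000 μs; sum = 120000 μs.
End-to-end = 120000 μs.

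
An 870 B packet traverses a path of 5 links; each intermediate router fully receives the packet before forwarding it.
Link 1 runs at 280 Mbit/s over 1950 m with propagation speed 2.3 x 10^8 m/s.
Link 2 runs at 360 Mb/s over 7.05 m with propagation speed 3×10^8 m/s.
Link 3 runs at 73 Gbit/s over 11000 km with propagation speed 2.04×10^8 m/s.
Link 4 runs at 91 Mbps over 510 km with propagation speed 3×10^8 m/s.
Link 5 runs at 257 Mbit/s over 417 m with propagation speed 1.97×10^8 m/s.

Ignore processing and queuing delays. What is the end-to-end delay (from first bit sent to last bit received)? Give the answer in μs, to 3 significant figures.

55800 μs

L = 870 × 8 = 6960 bits.
Transmission delays (L/R per hop): 24.8571, 19.3333, 0.0953425, 76.4835, 27.0817 μs; sum = 147.851 μs.
Propagation delays (d/s per hop): 8.47826, 0.0235, 53921.6, 1700, 2.11675 μs; sum = 55632.2 μs.
End-to-end = 55800 μs.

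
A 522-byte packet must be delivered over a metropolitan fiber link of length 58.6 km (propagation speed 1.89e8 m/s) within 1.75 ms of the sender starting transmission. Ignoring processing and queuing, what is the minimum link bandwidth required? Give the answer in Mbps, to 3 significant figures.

L = 4176 bits.
Propagation delay = 58600 / 189000000 = 0.310053 ms.
Transmission budget = 1.75 − 0.310053 = 1.43995 ms.
R ≥ L / t_tx = 4176 bits / 0.00143995 s = 2.90 Mbps.

2.90 Mbps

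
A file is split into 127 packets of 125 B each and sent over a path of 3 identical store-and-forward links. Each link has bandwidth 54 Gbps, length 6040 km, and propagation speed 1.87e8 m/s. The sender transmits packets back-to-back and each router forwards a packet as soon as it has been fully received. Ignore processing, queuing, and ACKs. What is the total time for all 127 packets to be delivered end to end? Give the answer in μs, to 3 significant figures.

Per-hop transmission t_tx = L/R = 1000/54000000000 = 0.0185185 μs.
Per-hop propagation t_prop = 6040000/187000000 = 32299.5 μs.
Pipeline fill: first packet needs 3·t_tx to clear all hops; remaining 126 packets each add one t_tx.
Total = (3+127-1)·t_tx + 3·t_prop = 129·0.0185185 + 3·32299.5 = 96900 μs.

96900 μs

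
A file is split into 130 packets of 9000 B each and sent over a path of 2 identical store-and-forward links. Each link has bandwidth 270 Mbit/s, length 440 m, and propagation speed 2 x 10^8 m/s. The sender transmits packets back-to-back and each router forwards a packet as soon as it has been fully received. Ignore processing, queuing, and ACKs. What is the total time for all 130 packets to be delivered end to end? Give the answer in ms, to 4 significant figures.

34.94 ms

Per-hop transmission t_tx = L/R = 72000/270000000 = 0.266667 ms.
Per-hop propagation t_prop = 440/200000000 = 0.0022 ms.
Pipeline fill: first packet needs 2·t_tx to clear all hops; remaining 129 packets each add one t_tx.
Total = (2+130-1)·t_tx + 2·t_prop = 131·0.266667 + 2·0.0022 = 34.94 ms.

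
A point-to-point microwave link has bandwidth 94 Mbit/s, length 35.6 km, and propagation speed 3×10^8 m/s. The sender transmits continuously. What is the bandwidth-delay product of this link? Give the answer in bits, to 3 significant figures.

Propagation delay = 35600 / 300000000 = 0.000118667 s.
BDP = R × t_prop = 94000000 × 0.000118667 = 11154.7 bits.

11200 bits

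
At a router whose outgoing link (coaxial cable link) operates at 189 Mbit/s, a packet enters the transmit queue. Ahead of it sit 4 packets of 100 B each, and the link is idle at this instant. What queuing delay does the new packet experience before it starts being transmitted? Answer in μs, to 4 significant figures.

Each queued packet: L/R = 800/189000000 = 4.2328 μs.
4 queued → 16.9312 μs.
Queuing delay = 16.93 μs.

16.93 μs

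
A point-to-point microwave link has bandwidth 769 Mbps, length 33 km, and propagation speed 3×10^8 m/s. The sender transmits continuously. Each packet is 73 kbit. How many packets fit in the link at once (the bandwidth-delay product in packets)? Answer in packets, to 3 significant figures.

1.16 packets

Propagation delay = 33000 / 300000000 = 0.00011 s.
BDP = R × t_prop = 769000000 × 0.00011 = 84590 bits.
In packets of 73000 bits: 1.16 packets.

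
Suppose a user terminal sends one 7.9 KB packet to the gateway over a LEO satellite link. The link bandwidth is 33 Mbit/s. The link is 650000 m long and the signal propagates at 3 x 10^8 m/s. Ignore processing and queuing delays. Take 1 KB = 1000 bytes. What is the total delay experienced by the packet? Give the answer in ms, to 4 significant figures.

L = 63200 bits.
Transmission delay = L/R = 63200 / 33000000 = 1.91515 ms.
Propagation delay = d/s = 650000 m / 300000000 m/s = 2.16667 ms.
Total = 4.082 ms.

4.082 ms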